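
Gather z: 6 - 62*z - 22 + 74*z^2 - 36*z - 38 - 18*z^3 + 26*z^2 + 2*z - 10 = -18*z^3 + 100*z^2 - 96*z - 64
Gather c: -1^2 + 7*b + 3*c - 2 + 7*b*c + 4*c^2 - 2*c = 7*b + 4*c^2 + c*(7*b + 1) - 3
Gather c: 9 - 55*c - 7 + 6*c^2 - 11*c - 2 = 6*c^2 - 66*c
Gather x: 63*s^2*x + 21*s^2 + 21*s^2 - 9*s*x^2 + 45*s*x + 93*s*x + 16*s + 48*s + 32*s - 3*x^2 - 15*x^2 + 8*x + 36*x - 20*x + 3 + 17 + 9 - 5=42*s^2 + 96*s + x^2*(-9*s - 18) + x*(63*s^2 + 138*s + 24) + 24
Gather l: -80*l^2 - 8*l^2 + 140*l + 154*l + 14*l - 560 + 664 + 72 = -88*l^2 + 308*l + 176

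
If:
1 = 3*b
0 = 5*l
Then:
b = 1/3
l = 0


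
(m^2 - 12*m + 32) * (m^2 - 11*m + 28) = m^4 - 23*m^3 + 192*m^2 - 688*m + 896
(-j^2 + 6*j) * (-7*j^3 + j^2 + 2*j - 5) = 7*j^5 - 43*j^4 + 4*j^3 + 17*j^2 - 30*j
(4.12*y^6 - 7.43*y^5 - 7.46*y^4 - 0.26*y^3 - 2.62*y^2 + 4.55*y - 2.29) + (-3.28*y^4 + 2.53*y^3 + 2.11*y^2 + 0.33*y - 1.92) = 4.12*y^6 - 7.43*y^5 - 10.74*y^4 + 2.27*y^3 - 0.51*y^2 + 4.88*y - 4.21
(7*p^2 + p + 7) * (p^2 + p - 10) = 7*p^4 + 8*p^3 - 62*p^2 - 3*p - 70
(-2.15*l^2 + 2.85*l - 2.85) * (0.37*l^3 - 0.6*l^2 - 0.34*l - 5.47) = -0.7955*l^5 + 2.3445*l^4 - 2.0335*l^3 + 12.5015*l^2 - 14.6205*l + 15.5895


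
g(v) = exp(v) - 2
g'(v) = exp(v)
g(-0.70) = -1.50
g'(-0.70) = 0.50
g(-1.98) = -1.86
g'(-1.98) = 0.14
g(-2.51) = -1.92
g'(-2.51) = 0.08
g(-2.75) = -1.94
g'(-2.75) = 0.06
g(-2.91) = -1.95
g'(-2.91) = 0.05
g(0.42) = -0.48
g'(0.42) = 1.52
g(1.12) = 1.06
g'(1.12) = 3.06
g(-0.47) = -1.37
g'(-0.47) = 0.63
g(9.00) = 8101.08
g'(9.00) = 8103.08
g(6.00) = 401.43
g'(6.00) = 403.43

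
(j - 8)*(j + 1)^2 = j^3 - 6*j^2 - 15*j - 8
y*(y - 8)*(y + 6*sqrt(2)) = y^3 - 8*y^2 + 6*sqrt(2)*y^2 - 48*sqrt(2)*y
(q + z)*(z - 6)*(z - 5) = q*z^2 - 11*q*z + 30*q + z^3 - 11*z^2 + 30*z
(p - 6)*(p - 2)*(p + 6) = p^3 - 2*p^2 - 36*p + 72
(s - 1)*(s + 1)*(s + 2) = s^3 + 2*s^2 - s - 2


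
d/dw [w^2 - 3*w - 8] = 2*w - 3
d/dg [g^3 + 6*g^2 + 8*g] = 3*g^2 + 12*g + 8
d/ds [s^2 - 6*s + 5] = 2*s - 6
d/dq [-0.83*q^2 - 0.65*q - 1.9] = -1.66*q - 0.65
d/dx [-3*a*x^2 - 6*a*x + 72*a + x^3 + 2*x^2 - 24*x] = -6*a*x - 6*a + 3*x^2 + 4*x - 24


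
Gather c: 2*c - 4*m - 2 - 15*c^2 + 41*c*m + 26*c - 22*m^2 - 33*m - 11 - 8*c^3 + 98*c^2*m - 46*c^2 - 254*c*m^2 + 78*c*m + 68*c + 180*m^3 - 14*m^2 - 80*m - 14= -8*c^3 + c^2*(98*m - 61) + c*(-254*m^2 + 119*m + 96) + 180*m^3 - 36*m^2 - 117*m - 27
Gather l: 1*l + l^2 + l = l^2 + 2*l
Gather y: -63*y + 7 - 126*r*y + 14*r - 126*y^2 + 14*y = 14*r - 126*y^2 + y*(-126*r - 49) + 7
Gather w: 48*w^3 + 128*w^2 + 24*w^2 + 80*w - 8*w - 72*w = 48*w^3 + 152*w^2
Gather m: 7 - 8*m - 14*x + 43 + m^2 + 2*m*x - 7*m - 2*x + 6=m^2 + m*(2*x - 15) - 16*x + 56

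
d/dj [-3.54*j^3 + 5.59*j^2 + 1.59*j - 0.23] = -10.62*j^2 + 11.18*j + 1.59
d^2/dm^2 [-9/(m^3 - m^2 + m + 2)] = 18*((3*m - 1)*(m^3 - m^2 + m + 2) - (3*m^2 - 2*m + 1)^2)/(m^3 - m^2 + m + 2)^3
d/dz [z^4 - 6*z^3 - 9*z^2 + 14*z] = 4*z^3 - 18*z^2 - 18*z + 14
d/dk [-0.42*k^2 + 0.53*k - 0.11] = 0.53 - 0.84*k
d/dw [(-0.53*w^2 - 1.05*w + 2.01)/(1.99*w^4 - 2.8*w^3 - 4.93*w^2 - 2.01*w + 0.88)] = (2.1094*w^5 + 4.7845*w^4 - 21.8796*w^3 + 12.7728*w^2 + 18.8858*w + 3.1161)/(3.9601*w^8 - 11.144*w^7 - 11.7814*w^6 + 19.6082*w^5 + 39.0633*w^4 + 14.8906*w^3 - 4.6367*w^2 - 3.5376*w + 0.7744)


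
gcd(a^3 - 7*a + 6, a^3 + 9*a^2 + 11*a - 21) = a^2 + 2*a - 3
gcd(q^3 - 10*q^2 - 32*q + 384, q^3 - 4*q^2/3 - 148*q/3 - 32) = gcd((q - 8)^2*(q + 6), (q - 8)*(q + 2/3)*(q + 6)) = q^2 - 2*q - 48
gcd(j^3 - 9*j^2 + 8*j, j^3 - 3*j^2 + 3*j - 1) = j - 1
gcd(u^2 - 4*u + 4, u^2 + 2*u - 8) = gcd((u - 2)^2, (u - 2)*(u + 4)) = u - 2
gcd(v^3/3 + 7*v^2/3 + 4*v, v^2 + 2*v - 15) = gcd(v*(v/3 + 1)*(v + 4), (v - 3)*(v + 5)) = 1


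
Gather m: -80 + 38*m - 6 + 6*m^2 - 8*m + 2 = 6*m^2 + 30*m - 84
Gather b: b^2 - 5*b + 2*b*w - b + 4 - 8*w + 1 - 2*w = b^2 + b*(2*w - 6) - 10*w + 5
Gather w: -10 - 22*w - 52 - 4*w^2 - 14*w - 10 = -4*w^2 - 36*w - 72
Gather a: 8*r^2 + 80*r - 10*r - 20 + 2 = 8*r^2 + 70*r - 18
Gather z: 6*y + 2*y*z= 2*y*z + 6*y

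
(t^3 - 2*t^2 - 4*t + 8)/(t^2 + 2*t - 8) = (t^2 - 4)/(t + 4)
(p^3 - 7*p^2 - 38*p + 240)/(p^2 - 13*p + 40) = p + 6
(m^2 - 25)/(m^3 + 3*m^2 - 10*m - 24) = (m^2 - 25)/(m^3 + 3*m^2 - 10*m - 24)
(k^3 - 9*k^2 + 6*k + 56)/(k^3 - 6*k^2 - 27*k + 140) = (k + 2)/(k + 5)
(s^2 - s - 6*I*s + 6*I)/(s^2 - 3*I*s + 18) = (s - 1)/(s + 3*I)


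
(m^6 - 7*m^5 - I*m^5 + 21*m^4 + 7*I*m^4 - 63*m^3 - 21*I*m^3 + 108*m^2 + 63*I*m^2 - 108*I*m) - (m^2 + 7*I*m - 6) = m^6 - 7*m^5 - I*m^5 + 21*m^4 + 7*I*m^4 - 63*m^3 - 21*I*m^3 + 107*m^2 + 63*I*m^2 - 115*I*m + 6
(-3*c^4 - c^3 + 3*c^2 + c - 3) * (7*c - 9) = -21*c^5 + 20*c^4 + 30*c^3 - 20*c^2 - 30*c + 27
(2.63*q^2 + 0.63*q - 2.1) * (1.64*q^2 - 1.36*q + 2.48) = 4.3132*q^4 - 2.5436*q^3 + 2.2216*q^2 + 4.4184*q - 5.208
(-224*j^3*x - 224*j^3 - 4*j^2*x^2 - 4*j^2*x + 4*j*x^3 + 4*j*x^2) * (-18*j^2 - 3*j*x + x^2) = 4032*j^5*x + 4032*j^5 + 744*j^4*x^2 + 744*j^4*x - 284*j^3*x^3 - 284*j^3*x^2 - 16*j^2*x^4 - 16*j^2*x^3 + 4*j*x^5 + 4*j*x^4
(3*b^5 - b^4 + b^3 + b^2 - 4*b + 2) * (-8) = -24*b^5 + 8*b^4 - 8*b^3 - 8*b^2 + 32*b - 16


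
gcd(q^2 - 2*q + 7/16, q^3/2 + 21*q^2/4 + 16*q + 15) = 1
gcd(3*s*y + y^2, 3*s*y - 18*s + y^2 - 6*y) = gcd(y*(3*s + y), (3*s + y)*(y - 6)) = 3*s + y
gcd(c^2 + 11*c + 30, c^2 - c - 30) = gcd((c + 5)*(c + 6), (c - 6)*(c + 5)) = c + 5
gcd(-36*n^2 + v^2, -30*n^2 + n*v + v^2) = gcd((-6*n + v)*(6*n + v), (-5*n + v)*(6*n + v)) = 6*n + v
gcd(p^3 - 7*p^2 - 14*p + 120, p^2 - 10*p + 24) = p - 6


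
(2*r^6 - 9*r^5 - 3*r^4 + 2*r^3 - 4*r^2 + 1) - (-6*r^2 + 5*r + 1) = 2*r^6 - 9*r^5 - 3*r^4 + 2*r^3 + 2*r^2 - 5*r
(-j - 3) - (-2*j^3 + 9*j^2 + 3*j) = 2*j^3 - 9*j^2 - 4*j - 3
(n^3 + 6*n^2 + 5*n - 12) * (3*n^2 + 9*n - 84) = 3*n^5 + 27*n^4 - 15*n^3 - 495*n^2 - 528*n + 1008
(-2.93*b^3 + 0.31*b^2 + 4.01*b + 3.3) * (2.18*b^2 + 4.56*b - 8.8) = -6.3874*b^5 - 12.685*b^4 + 35.9394*b^3 + 22.7516*b^2 - 20.24*b - 29.04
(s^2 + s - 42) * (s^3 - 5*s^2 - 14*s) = s^5 - 4*s^4 - 61*s^3 + 196*s^2 + 588*s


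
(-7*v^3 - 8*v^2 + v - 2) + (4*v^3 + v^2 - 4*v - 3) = -3*v^3 - 7*v^2 - 3*v - 5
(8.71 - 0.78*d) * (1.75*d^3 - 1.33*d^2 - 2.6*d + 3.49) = -1.365*d^4 + 16.2799*d^3 - 9.5563*d^2 - 25.3682*d + 30.3979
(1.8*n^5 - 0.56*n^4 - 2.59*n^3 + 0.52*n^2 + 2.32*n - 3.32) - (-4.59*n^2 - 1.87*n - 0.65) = 1.8*n^5 - 0.56*n^4 - 2.59*n^3 + 5.11*n^2 + 4.19*n - 2.67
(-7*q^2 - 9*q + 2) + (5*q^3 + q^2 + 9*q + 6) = 5*q^3 - 6*q^2 + 8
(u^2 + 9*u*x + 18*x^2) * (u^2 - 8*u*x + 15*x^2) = u^4 + u^3*x - 39*u^2*x^2 - 9*u*x^3 + 270*x^4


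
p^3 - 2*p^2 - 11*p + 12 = (p - 4)*(p - 1)*(p + 3)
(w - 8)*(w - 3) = w^2 - 11*w + 24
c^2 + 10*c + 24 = (c + 4)*(c + 6)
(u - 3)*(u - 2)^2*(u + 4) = u^4 - 3*u^3 - 12*u^2 + 52*u - 48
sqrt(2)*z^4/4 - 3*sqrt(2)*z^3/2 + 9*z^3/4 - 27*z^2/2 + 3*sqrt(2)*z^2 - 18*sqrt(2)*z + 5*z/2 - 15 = (z/2 + sqrt(2)/2)*(z - 6)*(z + 5*sqrt(2)/2)*(sqrt(2)*z/2 + 1)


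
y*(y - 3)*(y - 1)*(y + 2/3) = y^4 - 10*y^3/3 + y^2/3 + 2*y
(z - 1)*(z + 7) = z^2 + 6*z - 7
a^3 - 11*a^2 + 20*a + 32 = (a - 8)*(a - 4)*(a + 1)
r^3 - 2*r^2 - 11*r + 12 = (r - 4)*(r - 1)*(r + 3)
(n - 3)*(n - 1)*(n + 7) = n^3 + 3*n^2 - 25*n + 21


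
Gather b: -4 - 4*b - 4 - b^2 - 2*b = -b^2 - 6*b - 8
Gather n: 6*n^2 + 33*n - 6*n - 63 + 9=6*n^2 + 27*n - 54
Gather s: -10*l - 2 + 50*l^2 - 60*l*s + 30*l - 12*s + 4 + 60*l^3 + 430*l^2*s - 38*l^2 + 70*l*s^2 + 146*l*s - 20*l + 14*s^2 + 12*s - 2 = 60*l^3 + 12*l^2 + s^2*(70*l + 14) + s*(430*l^2 + 86*l)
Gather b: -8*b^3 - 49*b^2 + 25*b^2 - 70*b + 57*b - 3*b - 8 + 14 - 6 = -8*b^3 - 24*b^2 - 16*b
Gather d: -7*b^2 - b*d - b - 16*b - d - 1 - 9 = -7*b^2 - 17*b + d*(-b - 1) - 10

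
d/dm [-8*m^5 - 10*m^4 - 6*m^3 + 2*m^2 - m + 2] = -40*m^4 - 40*m^3 - 18*m^2 + 4*m - 1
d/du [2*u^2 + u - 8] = 4*u + 1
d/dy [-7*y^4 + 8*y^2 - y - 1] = -28*y^3 + 16*y - 1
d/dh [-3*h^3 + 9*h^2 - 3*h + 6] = -9*h^2 + 18*h - 3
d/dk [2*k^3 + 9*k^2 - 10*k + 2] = 6*k^2 + 18*k - 10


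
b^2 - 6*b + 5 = (b - 5)*(b - 1)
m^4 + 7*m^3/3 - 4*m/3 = m*(m - 2/3)*(m + 1)*(m + 2)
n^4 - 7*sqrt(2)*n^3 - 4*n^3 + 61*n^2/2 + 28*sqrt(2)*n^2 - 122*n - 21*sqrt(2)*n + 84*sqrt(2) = (n - 4)*(n - 7*sqrt(2)/2)*(n - 2*sqrt(2))*(n - 3*sqrt(2)/2)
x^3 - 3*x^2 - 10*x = x*(x - 5)*(x + 2)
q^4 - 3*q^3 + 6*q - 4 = (q - 2)*(q - 1)*(q - sqrt(2))*(q + sqrt(2))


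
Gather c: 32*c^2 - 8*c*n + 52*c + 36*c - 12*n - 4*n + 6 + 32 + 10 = 32*c^2 + c*(88 - 8*n) - 16*n + 48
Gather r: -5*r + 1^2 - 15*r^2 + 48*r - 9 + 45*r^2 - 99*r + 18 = 30*r^2 - 56*r + 10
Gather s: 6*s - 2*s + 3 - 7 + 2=4*s - 2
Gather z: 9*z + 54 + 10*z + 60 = 19*z + 114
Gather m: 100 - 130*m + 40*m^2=40*m^2 - 130*m + 100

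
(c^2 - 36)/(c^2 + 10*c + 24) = (c - 6)/(c + 4)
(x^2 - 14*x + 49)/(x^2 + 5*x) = (x^2 - 14*x + 49)/(x*(x + 5))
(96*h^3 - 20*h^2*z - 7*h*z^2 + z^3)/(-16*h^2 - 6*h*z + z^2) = (-12*h^2 + h*z + z^2)/(2*h + z)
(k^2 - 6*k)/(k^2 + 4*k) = (k - 6)/(k + 4)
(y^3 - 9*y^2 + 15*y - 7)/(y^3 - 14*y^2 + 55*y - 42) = (y - 1)/(y - 6)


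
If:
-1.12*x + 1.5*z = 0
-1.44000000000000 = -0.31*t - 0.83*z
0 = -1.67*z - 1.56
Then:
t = 7.15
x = -1.25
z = -0.93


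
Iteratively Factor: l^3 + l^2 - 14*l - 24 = (l - 4)*(l^2 + 5*l + 6) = (l - 4)*(l + 2)*(l + 3)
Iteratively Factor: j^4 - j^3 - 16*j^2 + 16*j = (j + 4)*(j^3 - 5*j^2 + 4*j) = (j - 1)*(j + 4)*(j^2 - 4*j) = j*(j - 1)*(j + 4)*(j - 4)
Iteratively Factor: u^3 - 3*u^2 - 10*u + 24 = (u - 2)*(u^2 - u - 12) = (u - 2)*(u + 3)*(u - 4)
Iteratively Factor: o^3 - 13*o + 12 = (o + 4)*(o^2 - 4*o + 3) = (o - 3)*(o + 4)*(o - 1)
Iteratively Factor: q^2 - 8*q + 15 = (q - 5)*(q - 3)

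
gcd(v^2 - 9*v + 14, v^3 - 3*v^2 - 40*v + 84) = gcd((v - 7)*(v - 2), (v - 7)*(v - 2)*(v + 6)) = v^2 - 9*v + 14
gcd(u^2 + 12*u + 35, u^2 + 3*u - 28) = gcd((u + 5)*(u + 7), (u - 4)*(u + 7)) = u + 7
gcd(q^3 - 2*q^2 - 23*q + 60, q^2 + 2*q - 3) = 1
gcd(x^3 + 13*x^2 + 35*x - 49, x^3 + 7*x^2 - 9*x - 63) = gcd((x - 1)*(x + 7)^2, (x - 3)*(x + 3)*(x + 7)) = x + 7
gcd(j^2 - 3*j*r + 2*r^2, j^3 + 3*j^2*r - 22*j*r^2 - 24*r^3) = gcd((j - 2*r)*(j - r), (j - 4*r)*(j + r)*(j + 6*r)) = 1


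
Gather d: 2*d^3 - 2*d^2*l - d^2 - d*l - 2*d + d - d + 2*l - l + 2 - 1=2*d^3 + d^2*(-2*l - 1) + d*(-l - 2) + l + 1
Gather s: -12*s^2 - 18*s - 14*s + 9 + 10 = -12*s^2 - 32*s + 19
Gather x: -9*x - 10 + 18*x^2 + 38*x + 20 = 18*x^2 + 29*x + 10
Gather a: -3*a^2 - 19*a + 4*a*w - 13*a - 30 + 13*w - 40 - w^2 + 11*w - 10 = -3*a^2 + a*(4*w - 32) - w^2 + 24*w - 80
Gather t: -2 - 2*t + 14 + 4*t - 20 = 2*t - 8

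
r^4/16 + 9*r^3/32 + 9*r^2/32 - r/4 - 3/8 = (r/4 + 1/2)^2*(r - 1)*(r + 3/2)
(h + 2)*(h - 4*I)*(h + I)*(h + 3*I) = h^4 + 2*h^3 + 13*h^2 + 26*h + 12*I*h + 24*I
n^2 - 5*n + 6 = (n - 3)*(n - 2)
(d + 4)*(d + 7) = d^2 + 11*d + 28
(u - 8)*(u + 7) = u^2 - u - 56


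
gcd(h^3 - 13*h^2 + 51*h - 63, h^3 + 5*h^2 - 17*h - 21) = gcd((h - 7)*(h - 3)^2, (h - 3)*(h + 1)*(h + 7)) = h - 3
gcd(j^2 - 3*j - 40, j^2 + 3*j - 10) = j + 5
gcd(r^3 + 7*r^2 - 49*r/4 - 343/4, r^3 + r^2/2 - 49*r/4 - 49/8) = r^2 - 49/4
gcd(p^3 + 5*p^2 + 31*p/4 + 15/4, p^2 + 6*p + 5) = p + 1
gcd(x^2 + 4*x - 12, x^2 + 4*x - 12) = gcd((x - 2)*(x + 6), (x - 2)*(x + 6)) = x^2 + 4*x - 12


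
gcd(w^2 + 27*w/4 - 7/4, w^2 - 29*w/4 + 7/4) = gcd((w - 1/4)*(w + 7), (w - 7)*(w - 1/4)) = w - 1/4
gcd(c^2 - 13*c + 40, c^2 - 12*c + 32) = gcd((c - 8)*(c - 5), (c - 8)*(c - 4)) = c - 8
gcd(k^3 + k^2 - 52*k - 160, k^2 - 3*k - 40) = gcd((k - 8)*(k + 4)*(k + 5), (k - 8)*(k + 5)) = k^2 - 3*k - 40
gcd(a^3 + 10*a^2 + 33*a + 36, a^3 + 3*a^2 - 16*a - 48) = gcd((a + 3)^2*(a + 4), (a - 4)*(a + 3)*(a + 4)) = a^2 + 7*a + 12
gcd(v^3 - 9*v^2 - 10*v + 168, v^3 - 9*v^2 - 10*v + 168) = v^3 - 9*v^2 - 10*v + 168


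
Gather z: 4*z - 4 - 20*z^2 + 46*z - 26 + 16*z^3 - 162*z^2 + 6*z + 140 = 16*z^3 - 182*z^2 + 56*z + 110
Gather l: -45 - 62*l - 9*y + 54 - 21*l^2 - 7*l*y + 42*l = -21*l^2 + l*(-7*y - 20) - 9*y + 9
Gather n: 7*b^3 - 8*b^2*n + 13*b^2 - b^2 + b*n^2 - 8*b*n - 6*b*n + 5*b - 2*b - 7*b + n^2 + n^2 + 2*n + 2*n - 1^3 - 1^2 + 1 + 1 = 7*b^3 + 12*b^2 - 4*b + n^2*(b + 2) + n*(-8*b^2 - 14*b + 4)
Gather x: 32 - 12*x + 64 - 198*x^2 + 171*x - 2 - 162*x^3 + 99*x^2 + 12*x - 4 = -162*x^3 - 99*x^2 + 171*x + 90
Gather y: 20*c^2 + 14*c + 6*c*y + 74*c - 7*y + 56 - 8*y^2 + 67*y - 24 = 20*c^2 + 88*c - 8*y^2 + y*(6*c + 60) + 32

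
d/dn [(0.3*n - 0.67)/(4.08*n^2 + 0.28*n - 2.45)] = (-1.224*n^2 + 5.4672*n - 0.5474)/(16.6464*n^4 + 2.2848*n^3 - 19.9136*n^2 - 1.372*n + 6.0025)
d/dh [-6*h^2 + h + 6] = 1 - 12*h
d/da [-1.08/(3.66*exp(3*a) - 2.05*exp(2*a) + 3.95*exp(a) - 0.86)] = (11.8584*exp(2*a) - 4.428*exp(a) + 4.266)*exp(a)/(3.66*exp(3*a) - 2.05*exp(2*a) + 3.95*exp(a) - 0.86)^2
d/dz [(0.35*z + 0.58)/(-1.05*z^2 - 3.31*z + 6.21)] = (0.3675*z^2 + 1.218*z + 4.0933)/(1.1025*z^4 + 6.951*z^3 - 2.0849*z^2 - 41.1102*z + 38.5641)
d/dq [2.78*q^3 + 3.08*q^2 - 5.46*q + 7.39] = 8.34*q^2 + 6.16*q - 5.46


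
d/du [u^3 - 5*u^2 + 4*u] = 3*u^2 - 10*u + 4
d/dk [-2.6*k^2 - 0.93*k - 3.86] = -5.2*k - 0.93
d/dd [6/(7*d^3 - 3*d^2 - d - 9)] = 6*(-21*d^2 + 6*d + 1)/(-7*d^3 + 3*d^2 + d + 9)^2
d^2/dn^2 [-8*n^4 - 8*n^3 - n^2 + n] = -96*n^2 - 48*n - 2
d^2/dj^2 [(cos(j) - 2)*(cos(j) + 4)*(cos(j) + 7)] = -27*cos(j)/4 - 18*cos(2*j) - 9*cos(3*j)/4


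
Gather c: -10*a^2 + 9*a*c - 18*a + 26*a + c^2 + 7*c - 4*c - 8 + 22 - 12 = -10*a^2 + 8*a + c^2 + c*(9*a + 3) + 2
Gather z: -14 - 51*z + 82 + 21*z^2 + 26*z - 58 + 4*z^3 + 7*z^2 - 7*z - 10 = 4*z^3 + 28*z^2 - 32*z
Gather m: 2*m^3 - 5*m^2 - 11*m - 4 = 2*m^3 - 5*m^2 - 11*m - 4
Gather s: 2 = 2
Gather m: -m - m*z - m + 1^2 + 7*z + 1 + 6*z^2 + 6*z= m*(-z - 2) + 6*z^2 + 13*z + 2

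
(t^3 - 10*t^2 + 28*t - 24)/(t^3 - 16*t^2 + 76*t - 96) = (t - 2)/(t - 8)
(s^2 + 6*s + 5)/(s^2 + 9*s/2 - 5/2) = 2*(s + 1)/(2*s - 1)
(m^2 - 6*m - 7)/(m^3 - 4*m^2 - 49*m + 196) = (m + 1)/(m^2 + 3*m - 28)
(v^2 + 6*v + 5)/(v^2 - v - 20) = (v^2 + 6*v + 5)/(v^2 - v - 20)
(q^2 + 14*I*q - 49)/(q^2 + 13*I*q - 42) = (q + 7*I)/(q + 6*I)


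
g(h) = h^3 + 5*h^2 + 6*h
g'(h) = 3*h^2 + 10*h + 6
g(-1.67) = -0.73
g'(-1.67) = -2.33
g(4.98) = 277.39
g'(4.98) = 130.20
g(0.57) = 5.23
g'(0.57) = 12.67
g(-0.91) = -2.07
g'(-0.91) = -0.62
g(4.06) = 173.70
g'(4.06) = 96.05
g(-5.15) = -34.88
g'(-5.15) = 34.07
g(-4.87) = -26.14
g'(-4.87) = 28.45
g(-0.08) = -0.45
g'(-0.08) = 5.22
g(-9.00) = -378.00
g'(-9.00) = 159.00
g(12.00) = 2520.00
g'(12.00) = 558.00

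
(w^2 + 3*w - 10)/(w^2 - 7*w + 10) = (w + 5)/(w - 5)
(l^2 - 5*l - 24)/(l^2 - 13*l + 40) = (l + 3)/(l - 5)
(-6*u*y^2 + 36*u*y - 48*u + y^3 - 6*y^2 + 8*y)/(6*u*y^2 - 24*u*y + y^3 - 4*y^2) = (-6*u*y + 12*u + y^2 - 2*y)/(y*(6*u + y))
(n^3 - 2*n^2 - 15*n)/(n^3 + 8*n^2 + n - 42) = n*(n - 5)/(n^2 + 5*n - 14)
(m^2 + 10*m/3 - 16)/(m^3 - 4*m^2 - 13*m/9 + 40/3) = 3*(m + 6)/(3*m^2 - 4*m - 15)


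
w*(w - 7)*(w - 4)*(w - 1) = w^4 - 12*w^3 + 39*w^2 - 28*w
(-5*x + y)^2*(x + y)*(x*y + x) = 25*x^4*y + 25*x^4 + 15*x^3*y^2 + 15*x^3*y - 9*x^2*y^3 - 9*x^2*y^2 + x*y^4 + x*y^3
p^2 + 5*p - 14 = (p - 2)*(p + 7)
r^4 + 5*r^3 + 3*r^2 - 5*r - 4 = (r - 1)*(r + 1)^2*(r + 4)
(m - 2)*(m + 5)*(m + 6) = m^3 + 9*m^2 + 8*m - 60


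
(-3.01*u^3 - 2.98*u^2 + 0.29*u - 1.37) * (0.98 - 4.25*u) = 12.7925*u^4 + 9.7152*u^3 - 4.1529*u^2 + 6.1067*u - 1.3426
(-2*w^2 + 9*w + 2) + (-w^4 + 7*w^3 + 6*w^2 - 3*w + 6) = -w^4 + 7*w^3 + 4*w^2 + 6*w + 8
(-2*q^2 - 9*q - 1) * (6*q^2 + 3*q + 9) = -12*q^4 - 60*q^3 - 51*q^2 - 84*q - 9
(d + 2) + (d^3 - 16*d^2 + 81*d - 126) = d^3 - 16*d^2 + 82*d - 124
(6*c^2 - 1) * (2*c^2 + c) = 12*c^4 + 6*c^3 - 2*c^2 - c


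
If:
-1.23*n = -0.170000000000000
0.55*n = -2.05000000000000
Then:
No Solution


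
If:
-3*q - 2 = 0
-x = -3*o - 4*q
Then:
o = x/3 + 8/9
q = -2/3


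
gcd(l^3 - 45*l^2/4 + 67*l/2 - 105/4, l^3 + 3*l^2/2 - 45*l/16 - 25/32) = l - 5/4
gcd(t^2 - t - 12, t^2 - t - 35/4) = 1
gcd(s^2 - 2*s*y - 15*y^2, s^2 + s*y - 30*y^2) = -s + 5*y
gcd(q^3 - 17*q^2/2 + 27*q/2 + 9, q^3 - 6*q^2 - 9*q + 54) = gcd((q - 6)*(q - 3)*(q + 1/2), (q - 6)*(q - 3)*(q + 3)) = q^2 - 9*q + 18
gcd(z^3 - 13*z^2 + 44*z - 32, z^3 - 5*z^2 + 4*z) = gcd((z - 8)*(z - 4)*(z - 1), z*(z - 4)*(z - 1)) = z^2 - 5*z + 4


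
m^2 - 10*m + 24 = (m - 6)*(m - 4)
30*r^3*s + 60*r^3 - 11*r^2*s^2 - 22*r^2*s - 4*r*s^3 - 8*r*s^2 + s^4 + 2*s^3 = (-5*r + s)*(-2*r + s)*(3*r + s)*(s + 2)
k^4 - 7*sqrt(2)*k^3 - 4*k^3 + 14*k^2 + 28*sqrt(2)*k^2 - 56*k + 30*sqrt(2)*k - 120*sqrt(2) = (k - 4)*(k - 5*sqrt(2))*(k - 3*sqrt(2))*(k + sqrt(2))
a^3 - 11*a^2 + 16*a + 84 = (a - 7)*(a - 6)*(a + 2)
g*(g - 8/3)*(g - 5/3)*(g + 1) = g^4 - 10*g^3/3 + g^2/9 + 40*g/9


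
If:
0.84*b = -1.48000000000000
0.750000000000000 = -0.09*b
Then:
No Solution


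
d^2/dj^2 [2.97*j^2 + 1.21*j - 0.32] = 5.94000000000000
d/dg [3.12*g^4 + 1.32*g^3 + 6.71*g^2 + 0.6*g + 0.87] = 12.48*g^3 + 3.96*g^2 + 13.42*g + 0.6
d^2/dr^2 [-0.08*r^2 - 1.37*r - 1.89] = -0.160000000000000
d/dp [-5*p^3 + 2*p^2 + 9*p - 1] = -15*p^2 + 4*p + 9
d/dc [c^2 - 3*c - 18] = 2*c - 3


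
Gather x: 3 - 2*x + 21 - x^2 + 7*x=-x^2 + 5*x + 24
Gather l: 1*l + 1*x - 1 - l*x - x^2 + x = l*(1 - x) - x^2 + 2*x - 1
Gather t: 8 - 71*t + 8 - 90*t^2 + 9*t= -90*t^2 - 62*t + 16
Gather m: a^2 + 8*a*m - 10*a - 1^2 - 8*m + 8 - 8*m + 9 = a^2 - 10*a + m*(8*a - 16) + 16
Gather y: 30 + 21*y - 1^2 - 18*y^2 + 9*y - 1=-18*y^2 + 30*y + 28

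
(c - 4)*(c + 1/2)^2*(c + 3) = c^4 - 51*c^2/4 - 49*c/4 - 3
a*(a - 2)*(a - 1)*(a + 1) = a^4 - 2*a^3 - a^2 + 2*a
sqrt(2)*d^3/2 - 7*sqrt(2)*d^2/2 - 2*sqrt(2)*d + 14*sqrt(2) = (d - 7)*(d - 2)*(sqrt(2)*d/2 + sqrt(2))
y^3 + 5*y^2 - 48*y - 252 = (y - 7)*(y + 6)^2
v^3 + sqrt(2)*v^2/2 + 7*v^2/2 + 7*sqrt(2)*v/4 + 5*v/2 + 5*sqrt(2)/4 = (v + 1)*(v + 5/2)*(v + sqrt(2)/2)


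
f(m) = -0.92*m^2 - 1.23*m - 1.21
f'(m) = -1.84*m - 1.23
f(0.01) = -1.22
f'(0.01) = -1.25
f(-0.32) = -0.91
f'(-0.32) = -0.64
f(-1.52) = -1.47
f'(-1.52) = 1.57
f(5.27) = -33.24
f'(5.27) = -10.93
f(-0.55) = -0.81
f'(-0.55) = -0.22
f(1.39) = -4.70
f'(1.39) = -3.79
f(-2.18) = -2.90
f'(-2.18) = 2.78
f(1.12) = -3.74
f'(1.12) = -3.29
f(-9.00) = -64.66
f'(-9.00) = 15.33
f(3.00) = -13.18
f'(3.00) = -6.75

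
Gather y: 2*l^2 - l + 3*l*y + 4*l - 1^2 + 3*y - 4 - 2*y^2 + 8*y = 2*l^2 + 3*l - 2*y^2 + y*(3*l + 11) - 5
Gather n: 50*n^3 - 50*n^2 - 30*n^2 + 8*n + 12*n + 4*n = 50*n^3 - 80*n^2 + 24*n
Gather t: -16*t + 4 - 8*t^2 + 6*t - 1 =-8*t^2 - 10*t + 3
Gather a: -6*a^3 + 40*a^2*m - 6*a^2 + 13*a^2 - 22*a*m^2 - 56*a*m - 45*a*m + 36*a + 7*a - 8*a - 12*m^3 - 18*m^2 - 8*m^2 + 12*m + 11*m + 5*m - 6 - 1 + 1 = -6*a^3 + a^2*(40*m + 7) + a*(-22*m^2 - 101*m + 35) - 12*m^3 - 26*m^2 + 28*m - 6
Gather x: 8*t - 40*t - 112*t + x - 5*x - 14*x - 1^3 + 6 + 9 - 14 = -144*t - 18*x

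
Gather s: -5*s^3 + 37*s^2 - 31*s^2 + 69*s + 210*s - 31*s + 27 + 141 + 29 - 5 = -5*s^3 + 6*s^2 + 248*s + 192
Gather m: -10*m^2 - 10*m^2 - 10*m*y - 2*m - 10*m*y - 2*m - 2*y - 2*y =-20*m^2 + m*(-20*y - 4) - 4*y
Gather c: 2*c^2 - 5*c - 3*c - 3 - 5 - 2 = 2*c^2 - 8*c - 10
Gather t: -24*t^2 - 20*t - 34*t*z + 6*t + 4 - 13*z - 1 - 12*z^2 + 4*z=-24*t^2 + t*(-34*z - 14) - 12*z^2 - 9*z + 3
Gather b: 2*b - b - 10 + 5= b - 5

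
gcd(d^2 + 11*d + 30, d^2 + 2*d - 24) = d + 6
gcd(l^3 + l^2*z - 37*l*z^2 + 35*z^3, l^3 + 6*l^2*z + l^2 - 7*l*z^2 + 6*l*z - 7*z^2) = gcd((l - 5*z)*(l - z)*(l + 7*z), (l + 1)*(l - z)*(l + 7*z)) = -l^2 - 6*l*z + 7*z^2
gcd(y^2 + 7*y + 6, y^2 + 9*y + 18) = y + 6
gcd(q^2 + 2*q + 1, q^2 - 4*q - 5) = q + 1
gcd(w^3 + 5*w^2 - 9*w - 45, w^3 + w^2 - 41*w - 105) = w^2 + 8*w + 15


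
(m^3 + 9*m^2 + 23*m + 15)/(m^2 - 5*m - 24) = (m^2 + 6*m + 5)/(m - 8)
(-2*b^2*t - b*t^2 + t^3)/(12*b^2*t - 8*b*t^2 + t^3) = (b + t)/(-6*b + t)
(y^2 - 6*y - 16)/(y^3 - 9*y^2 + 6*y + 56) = (y - 8)/(y^2 - 11*y + 28)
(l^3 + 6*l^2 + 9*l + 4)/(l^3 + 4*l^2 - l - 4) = (l + 1)/(l - 1)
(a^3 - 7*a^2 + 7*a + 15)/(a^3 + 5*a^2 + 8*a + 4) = (a^2 - 8*a + 15)/(a^2 + 4*a + 4)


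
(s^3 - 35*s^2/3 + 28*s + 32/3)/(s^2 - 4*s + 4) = (3*s^3 - 35*s^2 + 84*s + 32)/(3*(s^2 - 4*s + 4))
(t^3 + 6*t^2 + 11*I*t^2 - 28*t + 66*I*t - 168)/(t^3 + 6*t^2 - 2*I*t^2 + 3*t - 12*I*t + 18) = (t^2 + 11*I*t - 28)/(t^2 - 2*I*t + 3)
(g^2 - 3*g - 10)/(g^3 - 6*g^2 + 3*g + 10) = (g + 2)/(g^2 - g - 2)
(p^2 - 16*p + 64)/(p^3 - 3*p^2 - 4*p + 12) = (p^2 - 16*p + 64)/(p^3 - 3*p^2 - 4*p + 12)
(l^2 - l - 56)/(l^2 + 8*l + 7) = (l - 8)/(l + 1)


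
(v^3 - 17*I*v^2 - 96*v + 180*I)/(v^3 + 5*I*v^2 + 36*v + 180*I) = (v^2 - 11*I*v - 30)/(v^2 + 11*I*v - 30)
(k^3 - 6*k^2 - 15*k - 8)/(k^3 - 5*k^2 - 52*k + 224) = (k^2 + 2*k + 1)/(k^2 + 3*k - 28)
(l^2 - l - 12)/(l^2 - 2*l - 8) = (l + 3)/(l + 2)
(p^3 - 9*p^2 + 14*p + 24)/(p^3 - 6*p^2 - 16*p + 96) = (p + 1)/(p + 4)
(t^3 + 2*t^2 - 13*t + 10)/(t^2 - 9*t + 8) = (t^2 + 3*t - 10)/(t - 8)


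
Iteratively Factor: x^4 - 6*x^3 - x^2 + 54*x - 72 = (x - 2)*(x^3 - 4*x^2 - 9*x + 36) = (x - 4)*(x - 2)*(x^2 - 9) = (x - 4)*(x - 3)*(x - 2)*(x + 3)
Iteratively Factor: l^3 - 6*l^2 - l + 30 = (l + 2)*(l^2 - 8*l + 15) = (l - 3)*(l + 2)*(l - 5)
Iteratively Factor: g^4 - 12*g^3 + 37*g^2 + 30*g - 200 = (g - 5)*(g^3 - 7*g^2 + 2*g + 40) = (g - 5)*(g - 4)*(g^2 - 3*g - 10) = (g - 5)*(g - 4)*(g + 2)*(g - 5)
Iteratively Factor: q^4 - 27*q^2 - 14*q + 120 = (q + 3)*(q^3 - 3*q^2 - 18*q + 40) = (q - 5)*(q + 3)*(q^2 + 2*q - 8) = (q - 5)*(q + 3)*(q + 4)*(q - 2)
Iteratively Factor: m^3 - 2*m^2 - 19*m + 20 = (m - 5)*(m^2 + 3*m - 4) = (m - 5)*(m + 4)*(m - 1)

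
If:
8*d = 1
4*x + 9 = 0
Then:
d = 1/8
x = -9/4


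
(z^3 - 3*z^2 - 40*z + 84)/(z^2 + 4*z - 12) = z - 7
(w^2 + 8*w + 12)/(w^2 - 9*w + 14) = (w^2 + 8*w + 12)/(w^2 - 9*w + 14)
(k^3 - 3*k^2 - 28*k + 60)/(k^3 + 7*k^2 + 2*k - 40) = (k - 6)/(k + 4)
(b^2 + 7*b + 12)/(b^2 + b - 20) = (b^2 + 7*b + 12)/(b^2 + b - 20)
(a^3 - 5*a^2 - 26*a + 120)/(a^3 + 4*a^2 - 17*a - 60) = (a - 6)/(a + 3)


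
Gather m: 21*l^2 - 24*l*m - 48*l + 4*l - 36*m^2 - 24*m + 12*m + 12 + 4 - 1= 21*l^2 - 44*l - 36*m^2 + m*(-24*l - 12) + 15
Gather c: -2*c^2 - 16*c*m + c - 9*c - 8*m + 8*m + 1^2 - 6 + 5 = -2*c^2 + c*(-16*m - 8)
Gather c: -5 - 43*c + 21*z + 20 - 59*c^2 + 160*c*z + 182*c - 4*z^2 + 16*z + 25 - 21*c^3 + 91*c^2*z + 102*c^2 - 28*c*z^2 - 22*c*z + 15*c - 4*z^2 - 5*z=-21*c^3 + c^2*(91*z + 43) + c*(-28*z^2 + 138*z + 154) - 8*z^2 + 32*z + 40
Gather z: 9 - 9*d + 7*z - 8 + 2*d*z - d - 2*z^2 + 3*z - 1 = -10*d - 2*z^2 + z*(2*d + 10)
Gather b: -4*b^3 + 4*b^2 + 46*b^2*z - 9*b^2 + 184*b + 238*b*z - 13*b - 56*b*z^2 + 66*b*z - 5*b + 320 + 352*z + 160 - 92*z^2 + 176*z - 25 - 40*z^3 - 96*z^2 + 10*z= -4*b^3 + b^2*(46*z - 5) + b*(-56*z^2 + 304*z + 166) - 40*z^3 - 188*z^2 + 538*z + 455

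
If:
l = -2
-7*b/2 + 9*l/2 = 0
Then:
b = -18/7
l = -2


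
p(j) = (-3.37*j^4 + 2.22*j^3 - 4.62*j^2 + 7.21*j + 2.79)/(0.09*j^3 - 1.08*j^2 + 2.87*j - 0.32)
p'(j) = (-0.27*j^2 + 2.16*j - 2.87)*(-3.37*j^4 + 2.22*j^3 - 4.62*j^2 + 7.21*j + 2.79)/(0.09*j^3 - 1.08*j^2 + 2.87*j - 0.32)^2 + (-13.48*j^3 + 6.66*j^2 - 9.24*j + 7.21)/(0.09*j^3 - 1.08*j^2 + 2.87*j - 0.32)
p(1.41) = -1.82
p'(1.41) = -16.22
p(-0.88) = 2.85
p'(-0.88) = -4.14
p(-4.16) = 34.10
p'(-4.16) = -15.17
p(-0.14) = -2.26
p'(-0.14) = -21.35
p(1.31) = -0.35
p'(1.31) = -13.19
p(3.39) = -762.68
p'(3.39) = -2979.72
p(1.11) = 1.82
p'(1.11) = -8.89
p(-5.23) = 51.96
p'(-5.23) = -18.12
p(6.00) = 1578.06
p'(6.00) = 841.05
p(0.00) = -8.72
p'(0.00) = -100.73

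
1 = 1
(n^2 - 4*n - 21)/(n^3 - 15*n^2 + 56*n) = (n + 3)/(n*(n - 8))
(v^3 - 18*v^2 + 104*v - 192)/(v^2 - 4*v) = v - 14 + 48/v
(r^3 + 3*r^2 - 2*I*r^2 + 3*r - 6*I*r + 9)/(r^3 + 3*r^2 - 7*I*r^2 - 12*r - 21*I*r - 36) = (r + I)/(r - 4*I)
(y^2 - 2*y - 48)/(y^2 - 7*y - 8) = (y + 6)/(y + 1)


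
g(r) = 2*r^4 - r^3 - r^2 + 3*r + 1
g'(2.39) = 90.30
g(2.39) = 54.06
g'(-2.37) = -115.61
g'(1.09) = 7.62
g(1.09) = 4.61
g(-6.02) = 2791.60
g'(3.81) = 394.28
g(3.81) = 364.04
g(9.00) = 12340.00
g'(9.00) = 5574.00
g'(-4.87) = -982.42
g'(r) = 8*r^3 - 3*r^2 - 2*r + 3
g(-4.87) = 1203.16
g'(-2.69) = -169.05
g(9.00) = 12340.00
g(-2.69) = 109.88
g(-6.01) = 2773.25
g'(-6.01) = -1829.99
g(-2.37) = 64.68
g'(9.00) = 5574.00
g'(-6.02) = -1839.02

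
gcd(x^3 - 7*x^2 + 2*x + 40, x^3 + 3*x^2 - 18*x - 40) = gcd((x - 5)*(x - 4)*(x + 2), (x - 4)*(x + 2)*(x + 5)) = x^2 - 2*x - 8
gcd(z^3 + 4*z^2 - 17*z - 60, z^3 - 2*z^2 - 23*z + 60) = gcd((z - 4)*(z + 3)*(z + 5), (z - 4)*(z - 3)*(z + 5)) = z^2 + z - 20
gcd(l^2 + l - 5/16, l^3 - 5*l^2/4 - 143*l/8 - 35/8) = 1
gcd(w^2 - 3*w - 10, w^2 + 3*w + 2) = w + 2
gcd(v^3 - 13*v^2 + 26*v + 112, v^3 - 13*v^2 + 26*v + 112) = v^3 - 13*v^2 + 26*v + 112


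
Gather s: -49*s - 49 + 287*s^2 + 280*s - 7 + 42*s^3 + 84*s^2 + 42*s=42*s^3 + 371*s^2 + 273*s - 56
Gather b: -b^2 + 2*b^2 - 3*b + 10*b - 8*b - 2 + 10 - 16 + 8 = b^2 - b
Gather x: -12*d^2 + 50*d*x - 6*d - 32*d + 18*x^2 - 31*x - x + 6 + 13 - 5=-12*d^2 - 38*d + 18*x^2 + x*(50*d - 32) + 14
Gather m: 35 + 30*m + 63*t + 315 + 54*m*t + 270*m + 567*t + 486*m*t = m*(540*t + 300) + 630*t + 350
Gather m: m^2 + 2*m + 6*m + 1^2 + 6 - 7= m^2 + 8*m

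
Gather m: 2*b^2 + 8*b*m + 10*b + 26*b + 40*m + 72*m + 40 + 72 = 2*b^2 + 36*b + m*(8*b + 112) + 112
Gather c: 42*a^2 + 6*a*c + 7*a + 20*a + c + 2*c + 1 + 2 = 42*a^2 + 27*a + c*(6*a + 3) + 3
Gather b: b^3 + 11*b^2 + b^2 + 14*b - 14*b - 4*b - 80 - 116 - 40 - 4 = b^3 + 12*b^2 - 4*b - 240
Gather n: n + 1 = n + 1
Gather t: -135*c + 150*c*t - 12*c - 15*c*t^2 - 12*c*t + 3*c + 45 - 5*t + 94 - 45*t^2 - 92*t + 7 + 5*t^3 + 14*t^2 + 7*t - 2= -144*c + 5*t^3 + t^2*(-15*c - 31) + t*(138*c - 90) + 144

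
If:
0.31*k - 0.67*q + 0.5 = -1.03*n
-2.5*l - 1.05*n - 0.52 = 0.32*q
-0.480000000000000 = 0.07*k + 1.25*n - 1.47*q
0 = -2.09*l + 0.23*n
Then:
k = -0.37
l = -0.04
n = -0.39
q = -0.02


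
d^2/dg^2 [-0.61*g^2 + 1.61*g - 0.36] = -1.22000000000000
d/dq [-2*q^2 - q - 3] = -4*q - 1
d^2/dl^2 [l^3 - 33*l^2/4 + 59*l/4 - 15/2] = 6*l - 33/2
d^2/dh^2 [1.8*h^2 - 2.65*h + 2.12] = 3.60000000000000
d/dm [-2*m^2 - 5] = -4*m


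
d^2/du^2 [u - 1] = 0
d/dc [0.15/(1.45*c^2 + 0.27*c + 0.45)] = (-0.435*c - 0.0405)/(1.45*c^2 + 0.27*c + 0.45)^2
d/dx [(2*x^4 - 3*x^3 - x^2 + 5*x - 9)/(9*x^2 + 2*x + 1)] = (36*x^5 - 15*x^4 - 4*x^3 - 56*x^2 + 160*x + 23)/(81*x^4 + 36*x^3 + 22*x^2 + 4*x + 1)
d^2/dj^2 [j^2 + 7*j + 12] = 2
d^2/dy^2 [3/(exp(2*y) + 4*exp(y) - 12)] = 12*(-(exp(y) + 1)*(exp(2*y) + 4*exp(y) - 12) + 2*(exp(y) + 2)^2*exp(y))*exp(y)/(exp(2*y) + 4*exp(y) - 12)^3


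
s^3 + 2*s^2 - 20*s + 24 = (s - 2)^2*(s + 6)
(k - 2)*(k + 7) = k^2 + 5*k - 14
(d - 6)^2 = d^2 - 12*d + 36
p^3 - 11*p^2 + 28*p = p*(p - 7)*(p - 4)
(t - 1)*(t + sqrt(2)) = t^2 - t + sqrt(2)*t - sqrt(2)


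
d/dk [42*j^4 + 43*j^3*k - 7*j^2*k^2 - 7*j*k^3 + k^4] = 43*j^3 - 14*j^2*k - 21*j*k^2 + 4*k^3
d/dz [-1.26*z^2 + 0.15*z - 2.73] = 0.15 - 2.52*z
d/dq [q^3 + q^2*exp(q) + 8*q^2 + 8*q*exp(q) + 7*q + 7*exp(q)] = q^2*exp(q) + 3*q^2 + 10*q*exp(q) + 16*q + 15*exp(q) + 7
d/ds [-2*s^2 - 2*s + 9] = -4*s - 2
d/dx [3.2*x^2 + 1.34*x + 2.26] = 6.4*x + 1.34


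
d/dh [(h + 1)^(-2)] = -2/(h + 1)^3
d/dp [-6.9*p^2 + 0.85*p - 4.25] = 0.85 - 13.8*p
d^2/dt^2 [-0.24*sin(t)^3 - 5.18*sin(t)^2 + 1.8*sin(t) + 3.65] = -1.62*sin(t) - 0.54*sin(3*t) - 10.36*cos(2*t)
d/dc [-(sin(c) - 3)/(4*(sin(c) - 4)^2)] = (sin(c) - 2)*cos(c)/(4*(sin(c) - 4)^3)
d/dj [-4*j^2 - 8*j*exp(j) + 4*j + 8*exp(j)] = -8*j*exp(j) - 8*j + 4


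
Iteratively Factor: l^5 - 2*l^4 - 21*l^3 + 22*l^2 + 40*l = (l + 4)*(l^4 - 6*l^3 + 3*l^2 + 10*l) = (l + 1)*(l + 4)*(l^3 - 7*l^2 + 10*l) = (l - 2)*(l + 1)*(l + 4)*(l^2 - 5*l) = (l - 5)*(l - 2)*(l + 1)*(l + 4)*(l)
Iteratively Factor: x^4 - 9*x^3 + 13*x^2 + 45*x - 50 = (x + 2)*(x^3 - 11*x^2 + 35*x - 25) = (x - 5)*(x + 2)*(x^2 - 6*x + 5) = (x - 5)^2*(x + 2)*(x - 1)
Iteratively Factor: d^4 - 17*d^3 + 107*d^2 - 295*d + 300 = (d - 4)*(d^3 - 13*d^2 + 55*d - 75) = (d - 4)*(d - 3)*(d^2 - 10*d + 25) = (d - 5)*(d - 4)*(d - 3)*(d - 5)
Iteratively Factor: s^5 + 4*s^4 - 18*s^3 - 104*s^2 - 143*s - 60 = (s + 1)*(s^4 + 3*s^3 - 21*s^2 - 83*s - 60) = (s + 1)*(s + 4)*(s^3 - s^2 - 17*s - 15) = (s + 1)*(s + 3)*(s + 4)*(s^2 - 4*s - 5) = (s + 1)^2*(s + 3)*(s + 4)*(s - 5)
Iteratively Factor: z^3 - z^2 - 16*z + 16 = (z - 1)*(z^2 - 16) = (z - 1)*(z + 4)*(z - 4)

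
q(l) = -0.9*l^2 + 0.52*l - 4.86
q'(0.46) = -0.31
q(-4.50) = -25.42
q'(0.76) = -0.85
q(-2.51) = -11.84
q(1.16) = -5.47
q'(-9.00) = 16.72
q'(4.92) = -8.34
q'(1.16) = -1.57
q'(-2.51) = 5.04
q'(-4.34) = 8.33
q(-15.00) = -215.16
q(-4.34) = -24.07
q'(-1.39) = 3.02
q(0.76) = -4.98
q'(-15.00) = 27.52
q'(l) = 0.52 - 1.8*l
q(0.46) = -4.81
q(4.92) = -24.09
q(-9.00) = -82.44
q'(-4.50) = 8.62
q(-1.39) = -7.32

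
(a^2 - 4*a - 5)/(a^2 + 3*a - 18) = (a^2 - 4*a - 5)/(a^2 + 3*a - 18)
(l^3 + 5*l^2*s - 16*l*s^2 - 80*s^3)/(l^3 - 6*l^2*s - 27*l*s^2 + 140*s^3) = (-l - 4*s)/(-l + 7*s)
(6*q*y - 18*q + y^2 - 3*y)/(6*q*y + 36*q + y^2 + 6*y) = (y - 3)/(y + 6)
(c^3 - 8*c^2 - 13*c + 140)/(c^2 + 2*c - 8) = (c^2 - 12*c + 35)/(c - 2)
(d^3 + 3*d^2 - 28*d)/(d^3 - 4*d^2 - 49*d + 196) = d/(d - 7)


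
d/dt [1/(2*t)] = -1/(2*t^2)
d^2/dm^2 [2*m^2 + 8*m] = 4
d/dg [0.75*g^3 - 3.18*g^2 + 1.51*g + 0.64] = 2.25*g^2 - 6.36*g + 1.51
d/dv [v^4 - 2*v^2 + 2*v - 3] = 4*v^3 - 4*v + 2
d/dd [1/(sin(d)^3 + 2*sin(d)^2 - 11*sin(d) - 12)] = (-3*sin(d)^2 - 4*sin(d) + 11)*cos(d)/(sin(d)^3 + 2*sin(d)^2 - 11*sin(d) - 12)^2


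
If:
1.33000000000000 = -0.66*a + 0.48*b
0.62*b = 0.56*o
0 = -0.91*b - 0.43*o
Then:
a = -2.02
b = 0.00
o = 0.00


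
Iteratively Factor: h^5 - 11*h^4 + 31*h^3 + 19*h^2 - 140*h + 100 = (h + 2)*(h^4 - 13*h^3 + 57*h^2 - 95*h + 50) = (h - 5)*(h + 2)*(h^3 - 8*h^2 + 17*h - 10) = (h - 5)*(h - 2)*(h + 2)*(h^2 - 6*h + 5) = (h - 5)^2*(h - 2)*(h + 2)*(h - 1)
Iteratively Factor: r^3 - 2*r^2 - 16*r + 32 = (r + 4)*(r^2 - 6*r + 8) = (r - 2)*(r + 4)*(r - 4)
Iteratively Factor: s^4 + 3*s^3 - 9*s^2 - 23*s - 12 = (s + 4)*(s^3 - s^2 - 5*s - 3) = (s - 3)*(s + 4)*(s^2 + 2*s + 1) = (s - 3)*(s + 1)*(s + 4)*(s + 1)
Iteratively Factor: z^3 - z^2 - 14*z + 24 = (z - 3)*(z^2 + 2*z - 8) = (z - 3)*(z + 4)*(z - 2)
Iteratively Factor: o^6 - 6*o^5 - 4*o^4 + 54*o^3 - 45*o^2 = (o - 1)*(o^5 - 5*o^4 - 9*o^3 + 45*o^2) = o*(o - 1)*(o^4 - 5*o^3 - 9*o^2 + 45*o) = o^2*(o - 1)*(o^3 - 5*o^2 - 9*o + 45) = o^2*(o - 1)*(o + 3)*(o^2 - 8*o + 15) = o^2*(o - 5)*(o - 1)*(o + 3)*(o - 3)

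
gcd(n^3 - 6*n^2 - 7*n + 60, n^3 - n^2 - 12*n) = n^2 - n - 12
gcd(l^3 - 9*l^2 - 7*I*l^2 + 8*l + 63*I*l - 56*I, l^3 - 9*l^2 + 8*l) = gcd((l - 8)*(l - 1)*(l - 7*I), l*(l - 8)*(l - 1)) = l^2 - 9*l + 8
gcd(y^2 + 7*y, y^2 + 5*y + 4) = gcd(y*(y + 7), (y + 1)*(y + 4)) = 1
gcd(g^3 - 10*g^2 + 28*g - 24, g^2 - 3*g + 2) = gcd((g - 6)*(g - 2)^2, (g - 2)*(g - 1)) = g - 2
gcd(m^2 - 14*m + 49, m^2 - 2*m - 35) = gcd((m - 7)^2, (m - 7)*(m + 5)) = m - 7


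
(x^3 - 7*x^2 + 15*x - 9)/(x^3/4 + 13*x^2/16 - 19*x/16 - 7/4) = 16*(x^3 - 7*x^2 + 15*x - 9)/(4*x^3 + 13*x^2 - 19*x - 28)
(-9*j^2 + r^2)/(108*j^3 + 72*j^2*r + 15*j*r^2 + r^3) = (-3*j + r)/(36*j^2 + 12*j*r + r^2)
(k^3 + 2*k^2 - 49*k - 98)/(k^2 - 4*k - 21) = (k^2 + 9*k + 14)/(k + 3)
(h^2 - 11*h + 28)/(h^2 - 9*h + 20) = (h - 7)/(h - 5)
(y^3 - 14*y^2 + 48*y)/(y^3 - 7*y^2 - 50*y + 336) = y/(y + 7)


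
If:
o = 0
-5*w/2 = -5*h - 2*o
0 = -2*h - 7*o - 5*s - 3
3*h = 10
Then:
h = 10/3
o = 0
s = -29/15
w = 20/3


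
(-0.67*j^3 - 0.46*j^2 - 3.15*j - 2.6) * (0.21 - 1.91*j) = 1.2797*j^4 + 0.7379*j^3 + 5.9199*j^2 + 4.3045*j - 0.546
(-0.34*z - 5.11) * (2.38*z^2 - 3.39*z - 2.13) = -0.8092*z^3 - 11.0092*z^2 + 18.0471*z + 10.8843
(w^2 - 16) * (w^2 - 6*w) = w^4 - 6*w^3 - 16*w^2 + 96*w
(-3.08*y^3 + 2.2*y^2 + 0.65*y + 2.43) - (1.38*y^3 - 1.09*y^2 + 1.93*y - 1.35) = -4.46*y^3 + 3.29*y^2 - 1.28*y + 3.78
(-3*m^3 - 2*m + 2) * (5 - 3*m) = 9*m^4 - 15*m^3 + 6*m^2 - 16*m + 10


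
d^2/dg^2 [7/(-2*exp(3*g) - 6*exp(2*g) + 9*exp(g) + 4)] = 21*(-6*(2*exp(2*g) + 4*exp(g) - 3)^2*exp(g) + (6*exp(2*g) + 8*exp(g) - 3)*(2*exp(3*g) + 6*exp(2*g) - 9*exp(g) - 4))*exp(g)/(2*exp(3*g) + 6*exp(2*g) - 9*exp(g) - 4)^3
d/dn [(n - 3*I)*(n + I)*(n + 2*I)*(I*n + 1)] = 4*I*n^3 + 3*n^2 + 14*I*n + 1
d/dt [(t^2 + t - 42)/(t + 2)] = (t^2 + 4*t + 44)/(t^2 + 4*t + 4)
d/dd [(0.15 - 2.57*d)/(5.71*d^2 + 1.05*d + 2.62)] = (14.6747*d^2 - 1.713*d - 6.8909)/(32.6041*d^4 + 11.991*d^3 + 31.0229*d^2 + 5.502*d + 6.8644)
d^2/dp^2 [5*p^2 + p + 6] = 10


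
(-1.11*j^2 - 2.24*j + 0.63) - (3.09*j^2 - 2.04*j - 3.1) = -4.2*j^2 - 0.2*j + 3.73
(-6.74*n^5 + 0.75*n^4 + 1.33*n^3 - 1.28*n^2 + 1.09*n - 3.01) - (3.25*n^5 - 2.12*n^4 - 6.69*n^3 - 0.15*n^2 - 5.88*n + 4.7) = -9.99*n^5 + 2.87*n^4 + 8.02*n^3 - 1.13*n^2 + 6.97*n - 7.71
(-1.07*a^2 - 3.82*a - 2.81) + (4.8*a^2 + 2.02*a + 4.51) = 3.73*a^2 - 1.8*a + 1.7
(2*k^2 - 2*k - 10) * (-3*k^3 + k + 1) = -6*k^5 + 6*k^4 + 32*k^3 - 12*k - 10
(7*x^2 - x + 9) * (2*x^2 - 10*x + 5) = 14*x^4 - 72*x^3 + 63*x^2 - 95*x + 45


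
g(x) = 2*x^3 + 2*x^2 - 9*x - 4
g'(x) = 6*x^2 + 4*x - 9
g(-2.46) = 0.47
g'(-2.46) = 17.47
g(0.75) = -8.78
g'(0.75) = -2.62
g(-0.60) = 1.69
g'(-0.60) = -9.24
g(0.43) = -7.34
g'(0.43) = -6.17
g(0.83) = -8.95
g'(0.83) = -1.55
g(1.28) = -8.05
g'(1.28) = 5.95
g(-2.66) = -3.55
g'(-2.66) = 22.81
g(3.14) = 49.38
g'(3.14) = 62.72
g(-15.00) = -6169.00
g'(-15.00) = 1281.00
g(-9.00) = -1219.00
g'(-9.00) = 441.00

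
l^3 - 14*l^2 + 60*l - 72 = (l - 6)^2*(l - 2)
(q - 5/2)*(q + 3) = q^2 + q/2 - 15/2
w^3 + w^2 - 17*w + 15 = (w - 3)*(w - 1)*(w + 5)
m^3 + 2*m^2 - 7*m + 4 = (m - 1)^2*(m + 4)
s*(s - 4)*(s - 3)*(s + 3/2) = s^4 - 11*s^3/2 + 3*s^2/2 + 18*s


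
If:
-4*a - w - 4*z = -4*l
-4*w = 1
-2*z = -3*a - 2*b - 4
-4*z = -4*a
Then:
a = z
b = -z/2 - 2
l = 2*z - 1/16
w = -1/4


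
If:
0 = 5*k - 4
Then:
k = 4/5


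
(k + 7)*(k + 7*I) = k^2 + 7*k + 7*I*k + 49*I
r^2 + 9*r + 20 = (r + 4)*(r + 5)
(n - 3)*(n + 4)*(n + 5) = n^3 + 6*n^2 - 7*n - 60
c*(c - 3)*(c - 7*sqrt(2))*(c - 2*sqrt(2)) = c^4 - 9*sqrt(2)*c^3 - 3*c^3 + 28*c^2 + 27*sqrt(2)*c^2 - 84*c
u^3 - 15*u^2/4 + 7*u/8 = u*(u - 7/2)*(u - 1/4)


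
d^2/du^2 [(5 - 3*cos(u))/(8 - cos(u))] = 19*(sin(u)^2 - 8*cos(u) + 1)/(cos(u) - 8)^3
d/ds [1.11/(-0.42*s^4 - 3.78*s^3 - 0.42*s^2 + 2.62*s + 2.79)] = (1.8648*s^3 + 12.5874*s^2 + 0.9324*s - 2.9082)/(0.42*s^4 + 3.78*s^3 + 0.42*s^2 - 2.62*s - 2.79)^2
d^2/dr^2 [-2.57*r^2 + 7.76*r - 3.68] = -5.14000000000000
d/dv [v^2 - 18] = 2*v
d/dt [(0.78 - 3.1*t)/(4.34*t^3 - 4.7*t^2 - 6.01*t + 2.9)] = (26.908*t^3 - 24.7256*t^2 + 7.332*t - 4.3022)/(18.8356*t^6 - 40.796*t^5 - 30.0768*t^4 + 81.666*t^3 + 8.8601*t^2 - 34.858*t + 8.41)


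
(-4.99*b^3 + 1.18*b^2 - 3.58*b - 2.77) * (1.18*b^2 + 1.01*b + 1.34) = -5.8882*b^5 - 3.6475*b^4 - 9.7192*b^3 - 5.3032*b^2 - 7.5949*b - 3.7118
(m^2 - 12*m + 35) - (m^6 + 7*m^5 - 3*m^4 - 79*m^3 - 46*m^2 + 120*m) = -m^6 - 7*m^5 + 3*m^4 + 79*m^3 + 47*m^2 - 132*m + 35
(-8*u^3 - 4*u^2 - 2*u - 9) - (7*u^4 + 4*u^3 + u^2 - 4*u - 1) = -7*u^4 - 12*u^3 - 5*u^2 + 2*u - 8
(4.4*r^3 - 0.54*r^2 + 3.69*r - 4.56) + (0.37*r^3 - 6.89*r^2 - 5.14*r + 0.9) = 4.77*r^3 - 7.43*r^2 - 1.45*r - 3.66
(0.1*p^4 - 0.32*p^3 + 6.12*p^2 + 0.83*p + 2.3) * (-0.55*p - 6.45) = -0.055*p^5 - 0.469*p^4 - 1.302*p^3 - 39.9305*p^2 - 6.6185*p - 14.835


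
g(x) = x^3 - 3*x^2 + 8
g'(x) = 3*x^2 - 6*x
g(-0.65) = 6.46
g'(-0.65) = 5.17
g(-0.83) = 5.36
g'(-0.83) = 7.05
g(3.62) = 16.12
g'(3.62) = 17.59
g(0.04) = 8.00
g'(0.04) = -0.24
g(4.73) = 46.71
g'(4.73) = 38.74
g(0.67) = 6.95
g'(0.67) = -2.67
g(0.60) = 7.14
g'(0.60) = -2.52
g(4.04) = 24.97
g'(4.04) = 24.72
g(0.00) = 8.00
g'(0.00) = 0.00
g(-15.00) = -4042.00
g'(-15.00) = 765.00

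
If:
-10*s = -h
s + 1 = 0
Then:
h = -10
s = -1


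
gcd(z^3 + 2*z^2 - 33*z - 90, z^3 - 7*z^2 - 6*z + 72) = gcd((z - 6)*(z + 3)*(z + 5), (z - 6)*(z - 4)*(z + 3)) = z^2 - 3*z - 18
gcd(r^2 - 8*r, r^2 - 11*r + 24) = r - 8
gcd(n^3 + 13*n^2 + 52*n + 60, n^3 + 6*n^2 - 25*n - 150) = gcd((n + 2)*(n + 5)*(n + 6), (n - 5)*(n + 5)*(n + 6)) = n^2 + 11*n + 30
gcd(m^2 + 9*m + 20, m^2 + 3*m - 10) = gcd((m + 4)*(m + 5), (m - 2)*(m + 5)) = m + 5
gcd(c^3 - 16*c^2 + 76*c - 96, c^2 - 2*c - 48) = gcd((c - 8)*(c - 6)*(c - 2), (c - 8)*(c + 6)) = c - 8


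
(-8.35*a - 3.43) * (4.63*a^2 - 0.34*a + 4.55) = -38.6605*a^3 - 13.0419*a^2 - 36.8263*a - 15.6065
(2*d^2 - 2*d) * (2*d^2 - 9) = 4*d^4 - 4*d^3 - 18*d^2 + 18*d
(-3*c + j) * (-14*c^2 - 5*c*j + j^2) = 42*c^3 + c^2*j - 8*c*j^2 + j^3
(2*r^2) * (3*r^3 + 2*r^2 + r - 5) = 6*r^5 + 4*r^4 + 2*r^3 - 10*r^2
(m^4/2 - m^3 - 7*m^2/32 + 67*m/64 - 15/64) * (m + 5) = m^5/2 + 3*m^4/2 - 167*m^3/32 - 3*m^2/64 + 5*m - 75/64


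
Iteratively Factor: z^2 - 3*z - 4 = (z + 1)*(z - 4)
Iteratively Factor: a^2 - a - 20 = (a + 4)*(a - 5)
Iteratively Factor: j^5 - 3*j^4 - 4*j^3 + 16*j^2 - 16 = (j - 2)*(j^4 - j^3 - 6*j^2 + 4*j + 8) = (j - 2)^2*(j^3 + j^2 - 4*j - 4) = (j - 2)^3*(j^2 + 3*j + 2) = (j - 2)^3*(j + 2)*(j + 1)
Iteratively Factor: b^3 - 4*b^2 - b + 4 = (b - 1)*(b^2 - 3*b - 4) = (b - 4)*(b - 1)*(b + 1)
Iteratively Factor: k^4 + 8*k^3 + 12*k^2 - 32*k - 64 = (k + 4)*(k^3 + 4*k^2 - 4*k - 16) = (k + 2)*(k + 4)*(k^2 + 2*k - 8) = (k - 2)*(k + 2)*(k + 4)*(k + 4)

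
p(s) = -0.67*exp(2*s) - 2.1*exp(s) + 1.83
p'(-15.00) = 0.00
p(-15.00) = 1.83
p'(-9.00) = 0.00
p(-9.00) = 1.83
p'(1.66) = -48.11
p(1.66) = -27.75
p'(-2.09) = -0.28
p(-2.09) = 1.56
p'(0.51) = -7.21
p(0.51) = -3.53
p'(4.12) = -5207.26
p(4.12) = -2666.44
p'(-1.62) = -0.47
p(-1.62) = 1.39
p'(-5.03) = -0.01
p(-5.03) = 1.82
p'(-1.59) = -0.48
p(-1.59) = 1.37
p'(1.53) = -38.28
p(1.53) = -22.16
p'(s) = -1.34*exp(2*s) - 2.1*exp(s)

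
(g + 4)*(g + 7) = g^2 + 11*g + 28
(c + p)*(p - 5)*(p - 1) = c*p^2 - 6*c*p + 5*c + p^3 - 6*p^2 + 5*p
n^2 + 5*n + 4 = (n + 1)*(n + 4)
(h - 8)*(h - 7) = h^2 - 15*h + 56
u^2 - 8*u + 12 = (u - 6)*(u - 2)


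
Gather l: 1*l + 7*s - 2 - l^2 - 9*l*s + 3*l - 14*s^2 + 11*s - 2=-l^2 + l*(4 - 9*s) - 14*s^2 + 18*s - 4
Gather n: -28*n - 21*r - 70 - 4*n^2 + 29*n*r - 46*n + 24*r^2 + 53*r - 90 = -4*n^2 + n*(29*r - 74) + 24*r^2 + 32*r - 160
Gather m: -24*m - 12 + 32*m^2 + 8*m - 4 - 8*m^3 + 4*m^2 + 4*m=-8*m^3 + 36*m^2 - 12*m - 16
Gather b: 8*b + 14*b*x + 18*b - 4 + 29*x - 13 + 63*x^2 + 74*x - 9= b*(14*x + 26) + 63*x^2 + 103*x - 26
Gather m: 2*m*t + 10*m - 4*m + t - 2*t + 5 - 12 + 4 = m*(2*t + 6) - t - 3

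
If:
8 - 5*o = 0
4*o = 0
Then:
No Solution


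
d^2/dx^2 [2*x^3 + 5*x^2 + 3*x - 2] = 12*x + 10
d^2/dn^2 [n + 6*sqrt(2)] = 0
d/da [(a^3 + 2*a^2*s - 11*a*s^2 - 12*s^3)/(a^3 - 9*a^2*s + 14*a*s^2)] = s*(-11*a^4 + 50*a^3*s - 35*a^2*s^2 - 216*a*s^3 + 168*s^4)/(a^2*(a^4 - 18*a^3*s + 109*a^2*s^2 - 252*a*s^3 + 196*s^4))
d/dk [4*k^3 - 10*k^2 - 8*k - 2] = 12*k^2 - 20*k - 8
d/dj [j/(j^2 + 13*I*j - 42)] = (-j^2 - 42)/(j^4 + 26*I*j^3 - 253*j^2 - 1092*I*j + 1764)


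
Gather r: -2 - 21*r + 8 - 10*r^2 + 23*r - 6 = -10*r^2 + 2*r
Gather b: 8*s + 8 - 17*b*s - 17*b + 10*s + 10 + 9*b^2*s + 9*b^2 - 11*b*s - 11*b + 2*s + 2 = b^2*(9*s + 9) + b*(-28*s - 28) + 20*s + 20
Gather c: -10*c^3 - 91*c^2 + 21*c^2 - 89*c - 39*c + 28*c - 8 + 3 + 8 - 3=-10*c^3 - 70*c^2 - 100*c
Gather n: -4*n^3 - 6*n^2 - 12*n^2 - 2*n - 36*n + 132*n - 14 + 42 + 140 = -4*n^3 - 18*n^2 + 94*n + 168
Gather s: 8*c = 8*c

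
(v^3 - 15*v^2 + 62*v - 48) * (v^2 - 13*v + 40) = v^5 - 28*v^4 + 297*v^3 - 1454*v^2 + 3104*v - 1920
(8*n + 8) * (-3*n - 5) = -24*n^2 - 64*n - 40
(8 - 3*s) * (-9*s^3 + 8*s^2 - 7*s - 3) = 27*s^4 - 96*s^3 + 85*s^2 - 47*s - 24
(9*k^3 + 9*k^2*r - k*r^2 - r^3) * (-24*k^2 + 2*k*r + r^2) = -216*k^5 - 198*k^4*r + 51*k^3*r^2 + 31*k^2*r^3 - 3*k*r^4 - r^5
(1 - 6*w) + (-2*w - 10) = -8*w - 9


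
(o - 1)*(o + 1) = o^2 - 1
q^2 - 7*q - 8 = (q - 8)*(q + 1)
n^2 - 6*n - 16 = (n - 8)*(n + 2)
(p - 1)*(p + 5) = p^2 + 4*p - 5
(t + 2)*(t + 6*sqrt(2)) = t^2 + 2*t + 6*sqrt(2)*t + 12*sqrt(2)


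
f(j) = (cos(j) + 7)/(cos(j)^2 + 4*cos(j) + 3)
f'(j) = (2*sin(j)*cos(j) + 4*sin(j))*(cos(j) + 7)/(cos(j)^2 + 4*cos(j) + 3)^2 - sin(j)/(cos(j)^2 + 4*cos(j) + 3) = (cos(j)^2 + 14*cos(j) + 25)*sin(j)/(cos(j)^2 + 4*cos(j) + 3)^2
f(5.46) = 1.24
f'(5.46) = -0.67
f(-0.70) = 1.17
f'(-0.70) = -0.53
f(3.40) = 89.37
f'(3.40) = -695.31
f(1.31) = 1.77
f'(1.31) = 1.65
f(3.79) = 13.87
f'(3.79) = -43.74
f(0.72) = 1.18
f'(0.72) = 0.55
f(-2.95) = 162.96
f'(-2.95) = -1706.15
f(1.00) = 1.38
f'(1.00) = 0.93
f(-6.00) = 1.03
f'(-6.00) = 0.18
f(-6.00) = 1.03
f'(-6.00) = 0.18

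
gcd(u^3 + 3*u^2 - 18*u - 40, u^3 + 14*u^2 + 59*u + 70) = u^2 + 7*u + 10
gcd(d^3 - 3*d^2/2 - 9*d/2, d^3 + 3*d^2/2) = d^2 + 3*d/2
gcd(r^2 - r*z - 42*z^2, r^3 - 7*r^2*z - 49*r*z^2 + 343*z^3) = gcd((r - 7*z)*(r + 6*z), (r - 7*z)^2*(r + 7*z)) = -r + 7*z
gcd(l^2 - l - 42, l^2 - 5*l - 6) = 1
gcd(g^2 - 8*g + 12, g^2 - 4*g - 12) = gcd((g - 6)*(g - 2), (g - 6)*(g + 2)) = g - 6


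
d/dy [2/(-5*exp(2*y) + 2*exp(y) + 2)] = (20*exp(y) - 4)*exp(y)/(-5*exp(2*y) + 2*exp(y) + 2)^2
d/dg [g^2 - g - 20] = 2*g - 1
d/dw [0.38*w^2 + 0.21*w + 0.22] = 0.76*w + 0.21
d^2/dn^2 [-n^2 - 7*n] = -2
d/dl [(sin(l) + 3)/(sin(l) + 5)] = 2*cos(l)/(sin(l) + 5)^2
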